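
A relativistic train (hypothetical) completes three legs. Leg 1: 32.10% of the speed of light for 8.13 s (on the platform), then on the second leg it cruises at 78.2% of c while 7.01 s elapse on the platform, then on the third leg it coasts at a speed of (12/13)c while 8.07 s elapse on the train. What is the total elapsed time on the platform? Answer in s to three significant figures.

Δt = 36.1 s

Leg 1: 8.13 s is already measured on the platform.
Leg 2: 7.01 s is already measured on the platform.
Leg 3: γ = 1/√(1 − (12/13)²) = 13/5 = 2.600; Δt_3 = 2.600 × 8.07 = 20.98 s.
Total: 8.130 + 7.010 + 20.98 s.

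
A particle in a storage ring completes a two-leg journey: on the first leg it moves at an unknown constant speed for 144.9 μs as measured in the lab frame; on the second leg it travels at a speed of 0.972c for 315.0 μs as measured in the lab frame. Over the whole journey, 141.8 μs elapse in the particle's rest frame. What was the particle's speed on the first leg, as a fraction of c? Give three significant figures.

Leg 1: speed unknown; τ_1 = 144.9/γ_1.
Leg 2: γ = 1/√(1 − 0.972²) = 1/√0.05522 = 4.256; τ_2 = 315.0/4.256 = 74.02 μs.
Total proper time: τ_1 + 74.02 = 141.8, so τ_1 = 141.8 − 74.02 = 67.78 μs.
γ_1 = 144.9/67.78 = 2.138; β = √(1 − 1/γ²) = √0.7812.

β = 0.884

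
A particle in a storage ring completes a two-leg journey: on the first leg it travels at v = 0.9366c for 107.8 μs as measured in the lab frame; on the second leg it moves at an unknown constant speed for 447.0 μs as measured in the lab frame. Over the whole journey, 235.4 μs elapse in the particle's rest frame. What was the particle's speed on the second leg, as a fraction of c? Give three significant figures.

β = 0.897

Leg 1: γ = 1/√(1 − 0.9366²) = 1/√0.1228 = 2.854; τ_1 = 107.8/2.854 = 37.77 μs.
Leg 2: speed unknown; τ_2 = 447.0/γ_2.
Total proper time: 37.77 + τ_2 = 235.4, so τ_2 = 235.4 − 37.77 = 197.6 μs.
γ_2 = 447.0/197.6 = 2.262; β = √(1 − 1/γ²) = √0.8045.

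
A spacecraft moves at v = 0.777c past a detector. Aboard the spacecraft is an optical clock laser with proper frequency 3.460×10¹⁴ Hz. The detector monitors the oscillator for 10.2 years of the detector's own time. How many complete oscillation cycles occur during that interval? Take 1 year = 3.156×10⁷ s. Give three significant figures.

γ = 1/√(1 − 0.777²) = 1/√0.3963 = 1.589
During 10.2 years of lab time, the oscillator's proper time advances by τ = Δt/γ = 10.2/1.589 = 6.421 years = 2.026×10⁸ s.
N = f × τ = 3.460×10¹⁴ × 2.026×10⁸ = 7.011×10²².

N = 7.01×10²²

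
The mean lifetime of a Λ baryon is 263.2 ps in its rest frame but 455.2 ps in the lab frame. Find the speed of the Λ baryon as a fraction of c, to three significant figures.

β = 0.816

γ = Δt/τ₀ = 455.2/263.2 = 1.729
β = √(1 − 1/γ²) = √(1 − 0.3343) = √0.6657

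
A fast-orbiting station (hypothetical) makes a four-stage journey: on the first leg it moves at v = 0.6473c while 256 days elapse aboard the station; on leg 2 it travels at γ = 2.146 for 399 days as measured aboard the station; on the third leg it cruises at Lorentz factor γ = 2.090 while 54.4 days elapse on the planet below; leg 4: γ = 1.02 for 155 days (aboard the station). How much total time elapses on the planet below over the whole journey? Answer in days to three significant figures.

Δt = 1400 days

Leg 1: γ = 1/√(1 − 0.6473²) = 1/√0.5810 = 1.312; Δt_1 = 1.312 × 256 = 335.9 days.
Leg 2: γ = 2.146; Δt_2 = 2.146 × 399 = 856.3 days.
Leg 3: 54.4 days is already measured on the planet below.
Leg 4: γ = 1.02; Δt_4 = 1.020 × 155 = 158.1 days.
Total: 335.9 + 856.3 + 54.40 + 158.1 days.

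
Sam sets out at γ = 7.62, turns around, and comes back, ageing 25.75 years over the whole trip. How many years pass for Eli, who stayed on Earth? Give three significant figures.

Δt = 196 years

γ = 7.62
Earth-frame duration is the dilated interval: Δt = γτ = 7.620 × 25.75 years.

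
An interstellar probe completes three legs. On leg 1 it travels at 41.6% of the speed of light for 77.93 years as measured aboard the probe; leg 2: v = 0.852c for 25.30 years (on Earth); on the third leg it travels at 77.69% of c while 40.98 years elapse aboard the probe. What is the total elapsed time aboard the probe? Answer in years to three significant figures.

τ = 132 years

Leg 1: 77.93 years is already measured aboard the probe.
Leg 2: γ = 1/√(1 − 0.852²) = 1/√0.2741 = 1.910; τ_2 = 25.30/1.910 = 13.25 years.
Leg 3: 40.98 years is already measured aboard the probe.
Total: 77.93 + 13.25 + 40.98 years.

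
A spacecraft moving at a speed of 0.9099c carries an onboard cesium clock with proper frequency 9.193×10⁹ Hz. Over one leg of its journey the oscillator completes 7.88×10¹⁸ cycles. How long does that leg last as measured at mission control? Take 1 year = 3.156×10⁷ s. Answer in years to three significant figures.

γ = 1/√(1 − 0.9099²) = 1/√0.1721 = 2.411
Proper time for N cycles: τ = N/f = 7.88×10¹⁸/(9.193×10⁹) = 8.572×10⁸ s = 27.16 years.
Lab-frame duration Δt = γτ = 2.411 × 27.16 = 65.47 years.

Δt = 65.5 years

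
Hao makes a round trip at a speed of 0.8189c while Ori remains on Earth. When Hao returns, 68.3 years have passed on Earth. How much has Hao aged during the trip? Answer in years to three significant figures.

τ = 39.2 years

γ = 1/√(1 − 0.8189²) = 1/√0.3294 = 1.742
Hao's clock measures proper time along the trip: τ = Δt/γ = 68.3/1.742 years.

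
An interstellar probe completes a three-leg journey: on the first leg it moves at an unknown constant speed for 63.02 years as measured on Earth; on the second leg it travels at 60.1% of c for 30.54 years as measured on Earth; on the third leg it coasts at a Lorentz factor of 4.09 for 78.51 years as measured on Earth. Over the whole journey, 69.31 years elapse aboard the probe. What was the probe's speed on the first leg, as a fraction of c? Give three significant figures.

Leg 1: speed unknown; τ_1 = 63.02/γ_1.
Leg 2: β = 0.601; γ = 1/√(1 − 0.601²) = 1/√0.6388 = 1.251; τ_2 = 30.54/1.251 = 24.41 years.
Leg 3: γ = 4.09; τ_3 = 78.51/4.090 = 19.20 years.
Total proper time: τ_1 + 24.41 + 19.20 = 69.31, so τ_1 = 69.31 − 43.60 = 25.71 years.
γ_1 = 63.02/25.71 = 2.452; β = √(1 − 1/γ²) = √0.8336.

β = 0.913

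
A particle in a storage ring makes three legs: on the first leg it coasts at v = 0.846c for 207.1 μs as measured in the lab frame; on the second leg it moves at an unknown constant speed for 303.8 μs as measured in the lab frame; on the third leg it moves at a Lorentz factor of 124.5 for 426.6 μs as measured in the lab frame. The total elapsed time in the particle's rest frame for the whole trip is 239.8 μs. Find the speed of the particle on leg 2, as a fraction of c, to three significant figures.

β = 0.910

Leg 1: γ = 1/√(1 − 0.846²) = 1/√0.2843 = 1.876; τ_1 = 207.1/1.876 = 110.4 μs.
Leg 2: speed unknown; τ_2 = 303.8/γ_2.
Leg 3: γ = 124.5; τ_3 = 426.6/124.5 = 3.427 μs.
Total proper time: 110.4 + τ_2 + 3.427 = 239.8, so τ_2 = 239.8 − 113.8 = 126.0 μs.
γ_2 = 303.8/126.0 = 2.412; β = √(1 − 1/γ²) = √0.8281.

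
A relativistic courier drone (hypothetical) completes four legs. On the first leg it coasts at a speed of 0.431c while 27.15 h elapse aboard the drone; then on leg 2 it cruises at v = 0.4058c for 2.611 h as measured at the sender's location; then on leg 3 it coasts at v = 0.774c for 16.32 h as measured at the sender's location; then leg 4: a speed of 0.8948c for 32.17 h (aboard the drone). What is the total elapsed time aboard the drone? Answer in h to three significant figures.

τ = 72.0 h

Leg 1: 27.15 h is already measured aboard the drone.
Leg 2: γ = 1/√(1 − 0.4058²) = 1/√0.8353 = 1.094; τ_2 = 2.611/1.094 = 2.386 h.
Leg 3: γ = 1/√(1 − 0.774²) = 1/√0.4009 = 1.579; τ_3 = 16.32/1.579 = 10.33 h.
Leg 4: 32.17 h is already measured aboard the drone.
Total: 27.15 + 2.386 + 10.33 + 32.17 h.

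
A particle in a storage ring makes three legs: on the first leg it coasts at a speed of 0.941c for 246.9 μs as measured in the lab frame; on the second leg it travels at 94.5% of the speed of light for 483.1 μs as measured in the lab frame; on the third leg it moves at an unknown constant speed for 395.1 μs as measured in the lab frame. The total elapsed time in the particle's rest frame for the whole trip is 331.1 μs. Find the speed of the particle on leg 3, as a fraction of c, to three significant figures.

Leg 1: γ = 1/√(1 − 0.941²) = 1/√0.1145 = 2.955; τ_1 = 246.9/2.955 = 83.55 μs.
Leg 2: β = 0.945; γ = 1/√(1 − 0.945²) = 1/√0.1070 = 3.057; τ_2 = 483.1/3.057 = 158.0 μs.
Leg 3: speed unknown; τ_3 = 395.1/γ_3.
Total proper time: 83.55 + 158.0 + τ_3 = 331.1, so τ_3 = 331.1 − 241.6 = 89.54 μs.
γ_3 = 395.1/89.54 = 4.413; β = √(1 − 1/γ²) = √0.9486.

β = 0.974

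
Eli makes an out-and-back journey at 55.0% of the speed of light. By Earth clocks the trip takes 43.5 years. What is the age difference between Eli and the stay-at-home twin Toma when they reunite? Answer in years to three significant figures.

β = 0.550; γ = 1/√(1 − 0.550²) = 1/√0.6975 = 1.197
Eli's elapsed proper time: τ = 43.5/1.197 = 36.33 years.
Age gap = Δt − τ = 43.5 − 36.33 years.

Δt − τ = 7.17 years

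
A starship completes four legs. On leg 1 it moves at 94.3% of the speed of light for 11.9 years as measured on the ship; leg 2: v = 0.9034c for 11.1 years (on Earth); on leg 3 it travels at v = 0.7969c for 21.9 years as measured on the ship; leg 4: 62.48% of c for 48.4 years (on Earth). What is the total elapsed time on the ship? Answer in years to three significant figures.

Leg 1: 11.9 years is already measured on the ship.
Leg 2: γ = 1/√(1 − 0.9034²) = 1/√0.1839 = 2.332; τ_2 = 11.1/2.332 = 4.760 years.
Leg 3: 21.9 years is already measured on the ship.
Leg 4: β = 0.6248; γ = 1/√(1 − 0.6248²) = 1/√0.6096 = 1.281; τ_4 = 48.4/1.281 = 37.79 years.
Total: 11.90 + 4.760 + 21.90 + 37.79 years.

τ = 76.3 years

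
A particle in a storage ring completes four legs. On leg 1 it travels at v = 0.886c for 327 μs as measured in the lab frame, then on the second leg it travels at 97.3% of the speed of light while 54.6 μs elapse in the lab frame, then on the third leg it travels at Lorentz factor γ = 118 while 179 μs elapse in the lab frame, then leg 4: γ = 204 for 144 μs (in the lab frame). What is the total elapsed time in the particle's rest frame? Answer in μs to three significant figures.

Leg 1: γ = 1/√(1 − 0.886²) = 1/√0.2150 = 2.157; τ_1 = 327/2.157 = 151.6 μs.
Leg 2: β = 0.973; γ = 1/√(1 − 0.973²) = 1/√0.05327 = 4.333; τ_2 = 54.6/4.333 = 12.60 μs.
Leg 3: γ = 118; τ_3 = 179/118.0 = 1.517 μs.
Leg 4: γ = 204; τ_4 = 144/204.0 = 0.7059 μs.
Total: 151.6 + 12.60 + 1.517 + 0.7059 μs.

τ = 166 μs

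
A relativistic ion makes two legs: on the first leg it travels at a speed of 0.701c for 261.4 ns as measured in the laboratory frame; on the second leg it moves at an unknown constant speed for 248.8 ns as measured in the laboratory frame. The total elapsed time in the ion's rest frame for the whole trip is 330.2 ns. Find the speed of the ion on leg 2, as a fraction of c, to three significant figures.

Leg 1: γ = 1/√(1 − 0.701²) = 1/√0.5086 = 1.402; τ_1 = 261.4/1.402 = 186.4 ns.
Leg 2: speed unknown; τ_2 = 248.8/γ_2.
Total proper time: 186.4 + τ_2 = 330.2, so τ_2 = 330.2 − 186.4 = 143.8 ns.
γ_2 = 248.8/143.8 = 1.730; β = √(1 − 1/γ²) = √0.6660.

β = 0.816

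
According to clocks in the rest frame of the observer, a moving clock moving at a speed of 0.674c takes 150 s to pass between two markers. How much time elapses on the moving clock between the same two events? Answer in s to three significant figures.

γ = 1/√(1 − 0.674²) = 1/√0.5457 = 1.354
The interval measured in the rest frame of the observer is the dilated one; the clock on the moving clock measures the proper time τ = Δt/γ = 150/1.354 s.

τ = 111 s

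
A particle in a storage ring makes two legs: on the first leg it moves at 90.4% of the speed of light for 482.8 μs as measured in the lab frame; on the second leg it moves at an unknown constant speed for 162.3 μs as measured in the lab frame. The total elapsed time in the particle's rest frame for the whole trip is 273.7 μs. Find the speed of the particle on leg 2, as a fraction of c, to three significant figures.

Leg 1: β = 0.904; γ = 1/√(1 − 0.904²) = 1/√0.1828 = 2.339; τ_1 = 482.8/2.339 = 206.4 μs.
Leg 2: speed unknown; τ_2 = 162.3/γ_2.
Total proper time: 206.4 + τ_2 = 273.7, so τ_2 = 273.7 − 206.4 = 67.29 μs.
γ_2 = 162.3/67.29 = 2.412; β = √(1 − 1/γ²) = √0.8281.

β = 0.910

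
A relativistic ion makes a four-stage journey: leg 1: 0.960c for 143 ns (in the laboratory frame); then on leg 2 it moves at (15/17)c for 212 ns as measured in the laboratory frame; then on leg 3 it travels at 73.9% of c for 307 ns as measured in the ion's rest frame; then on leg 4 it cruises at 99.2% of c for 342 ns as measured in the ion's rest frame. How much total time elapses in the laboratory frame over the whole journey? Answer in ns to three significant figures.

Leg 1: 143 ns is already measured in the laboratory frame.
Leg 2: 212 ns is already measured in the laboratory frame.
Leg 3: β = 0.739; γ = 1/√(1 − 0.739²) = 1/√0.4539 = 1.484; Δt_3 = 1.484 × 307 = 455.7 ns.
Leg 4: β = 0.992; γ = 1/√(1 − 0.992²) = 1/√0.01594 = 7.922; Δt_4 = 7.922 × 342 = 2709 ns.
Total: 143.0 + 212.0 + 455.7 + 2709 ns.

Δt = 3520 ns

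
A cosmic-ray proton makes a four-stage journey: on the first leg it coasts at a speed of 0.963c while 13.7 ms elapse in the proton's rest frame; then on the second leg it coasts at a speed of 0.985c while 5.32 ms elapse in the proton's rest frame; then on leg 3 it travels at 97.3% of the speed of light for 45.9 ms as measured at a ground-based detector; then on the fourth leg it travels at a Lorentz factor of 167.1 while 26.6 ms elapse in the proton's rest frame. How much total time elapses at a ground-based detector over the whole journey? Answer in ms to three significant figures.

Δt = 4570 ms

Leg 1: γ = 1/√(1 − 0.963²) = 1/√0.07263 = 3.711; Δt_1 = 3.711 × 13.7 = 50.83 ms.
Leg 2: γ = 1/√(1 − 0.985²) = 1/√0.02977 = 5.795; Δt_2 = 5.795 × 5.32 = 30.83 ms.
Leg 3: 45.9 ms is already measured at a ground-based detector.
Leg 4: γ = 167.1; Δt_4 = 167.1 × 26.6 = 4445 ms.
Total: 50.83 + 30.83 + 45.90 + 4445 ms.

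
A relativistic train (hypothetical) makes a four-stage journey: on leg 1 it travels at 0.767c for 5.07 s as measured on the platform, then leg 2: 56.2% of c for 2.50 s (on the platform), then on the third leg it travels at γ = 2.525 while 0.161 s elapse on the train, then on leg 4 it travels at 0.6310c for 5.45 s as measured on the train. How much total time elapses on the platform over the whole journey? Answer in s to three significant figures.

Leg 1: 5.07 s is already measured on the platform.
Leg 2: 2.50 s is already measured on the platform.
Leg 3: γ = 2.525; Δt_3 = 2.525 × 0.161 = 0.4065 s.
Leg 4: γ = 1/√(1 − 0.6310²) = 1/√0.6018 = 1.289; Δt_4 = 1.289 × 5.45 = 7.025 s.
Total: 5.070 + 2.500 + 0.4065 + 7.025 s.

Δt = 15.0 s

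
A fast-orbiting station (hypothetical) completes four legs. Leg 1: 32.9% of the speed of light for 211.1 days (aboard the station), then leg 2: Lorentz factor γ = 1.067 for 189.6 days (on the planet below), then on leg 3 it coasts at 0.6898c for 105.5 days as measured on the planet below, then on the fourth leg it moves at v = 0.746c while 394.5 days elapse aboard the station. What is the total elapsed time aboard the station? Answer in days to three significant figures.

τ = 860 days

Leg 1: 211.1 days is already measured aboard the station.
Leg 2: γ = 1.067; τ_2 = 189.6/1.067 = 177.7 days.
Leg 3: γ = 1/√(1 − 0.6898²) = 1/√0.5242 = 1.381; τ_3 = 105.5/1.381 = 76.38 days.
Leg 4: 394.5 days is already measured aboard the station.
Total: 211.1 + 177.7 + 76.38 + 394.5 days.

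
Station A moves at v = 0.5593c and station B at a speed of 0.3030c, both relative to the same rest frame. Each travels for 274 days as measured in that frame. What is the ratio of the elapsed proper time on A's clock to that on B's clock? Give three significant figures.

τ_A/τ_B = 0.870

A: γ = 1/√(1 − 0.5593²) = 1/√0.6872 = 1.206. B: γ = 1/√(1 − 0.3030²) = 1/√0.9082 = 1.049.
τ_A/τ_B = γ_B/γ_A = 1.049/1.206 = 0.8699, so τ_A/τ_B = 0.8699.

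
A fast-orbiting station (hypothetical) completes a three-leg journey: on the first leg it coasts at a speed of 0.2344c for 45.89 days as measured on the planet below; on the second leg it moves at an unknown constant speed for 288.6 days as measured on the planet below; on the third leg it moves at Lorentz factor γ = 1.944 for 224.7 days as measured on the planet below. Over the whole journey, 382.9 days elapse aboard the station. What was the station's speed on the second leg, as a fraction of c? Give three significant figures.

Leg 1: γ = 1/√(1 − 0.2344²) = 1/√0.9451 = 1.029; τ_1 = 45.89/1.029 = 44.61 days.
Leg 2: speed unknown; τ_2 = 288.6/γ_2.
Leg 3: γ = 1.944; τ_3 = 224.7/1.944 = 115.6 days.
Total proper time: 44.61 + τ_2 + 115.6 = 382.9, so τ_2 = 382.9 − 160.2 = 222.7 days.
γ_2 = 288.6/222.7 = 1.296; β = √(1 − 1/γ²) = √0.4045.

β = 0.636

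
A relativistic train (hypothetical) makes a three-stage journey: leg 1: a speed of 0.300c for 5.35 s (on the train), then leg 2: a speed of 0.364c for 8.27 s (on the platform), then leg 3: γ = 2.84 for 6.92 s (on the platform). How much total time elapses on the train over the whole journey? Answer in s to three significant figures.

τ = 15.5 s

Leg 1: 5.35 s is already measured on the train.
Leg 2: γ = 1/√(1 − 0.364²) = 1/√0.8675 = 1.074; τ_2 = 8.27/1.074 = 7.703 s.
Leg 3: γ = 2.84; τ_3 = 6.92/2.840 = 2.437 s.
Total: 5.350 + 7.703 + 2.437 s.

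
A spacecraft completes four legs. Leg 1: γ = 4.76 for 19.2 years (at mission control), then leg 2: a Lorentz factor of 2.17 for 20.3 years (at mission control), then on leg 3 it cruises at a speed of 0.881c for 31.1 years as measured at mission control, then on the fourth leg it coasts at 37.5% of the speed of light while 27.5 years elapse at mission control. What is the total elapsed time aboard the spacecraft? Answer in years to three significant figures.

Leg 1: γ = 4.76; τ_1 = 19.2/4.760 = 4.034 years.
Leg 2: γ = 2.17; τ_2 = 20.3/2.170 = 9.355 years.
Leg 3: γ = 1/√(1 − 0.881²) = 1/√0.2238 = 2.114; τ_3 = 31.1/2.114 = 14.71 years.
Leg 4: β = 0.375; γ = 1/√(1 − 0.375²) = 1/√0.8594 = 1.079; τ_4 = 27.5/1.079 = 25.49 years.
Total: 4.034 + 9.355 + 14.71 + 25.49 years.

τ = 53.6 years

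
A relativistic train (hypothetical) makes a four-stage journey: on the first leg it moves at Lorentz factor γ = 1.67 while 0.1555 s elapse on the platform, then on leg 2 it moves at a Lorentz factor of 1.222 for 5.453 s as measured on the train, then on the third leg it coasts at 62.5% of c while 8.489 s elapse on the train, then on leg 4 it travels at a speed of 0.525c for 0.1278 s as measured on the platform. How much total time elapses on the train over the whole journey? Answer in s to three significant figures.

τ = 14.1 s

Leg 1: γ = 1.67; τ_1 = 0.1555/1.670 = 0.09311 s.
Leg 2: 5.453 s is already measured on the train.
Leg 3: 8.489 s is already measured on the train.
Leg 4: γ = 1/√(1 − 0.525²) = 1/√0.7244 = 1.175; τ_4 = 0.1278/1.175 = 0.1088 s.
Total: 0.09311 + 5.453 + 8.489 + 0.1088 s.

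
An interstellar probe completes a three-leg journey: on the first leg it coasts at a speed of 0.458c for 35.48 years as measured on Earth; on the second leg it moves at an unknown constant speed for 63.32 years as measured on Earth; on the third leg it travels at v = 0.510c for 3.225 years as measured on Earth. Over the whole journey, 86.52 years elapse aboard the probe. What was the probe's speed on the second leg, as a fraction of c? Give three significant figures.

β = 0.566

Leg 1: γ = 1/√(1 − 0.458²) = 1/√0.7902 = 1.125; τ_1 = 35.48/1.125 = 31.54 years.
Leg 2: speed unknown; τ_2 = 63.32/γ_2.
Leg 3: γ = 1/√(1 − 0.510²) = 1/√0.7399 = 1.163; τ_3 = 3.225/1.163 = 2.774 years.
Total proper time: 31.54 + τ_2 + 2.774 = 86.52, so τ_2 = 86.52 − 34.31 = 52.21 years.
γ_2 = 63.32/52.21 = 1.213; β = √(1 − 1/γ²) = √0.3202.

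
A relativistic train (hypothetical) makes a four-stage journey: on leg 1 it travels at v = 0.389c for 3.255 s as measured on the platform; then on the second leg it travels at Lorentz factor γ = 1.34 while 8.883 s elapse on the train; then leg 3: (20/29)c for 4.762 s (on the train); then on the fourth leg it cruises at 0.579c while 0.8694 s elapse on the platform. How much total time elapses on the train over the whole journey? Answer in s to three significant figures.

τ = 17.4 s

Leg 1: γ = 1/√(1 − 0.389²) = 1/√0.8487 = 1.085; τ_1 = 3.255/1.085 = 2.999 s.
Leg 2: 8.883 s is already measured on the train.
Leg 3: 4.762 s is already measured on the train.
Leg 4: γ = 1/√(1 − 0.579²) = 1/√0.6648 = 1.227; τ_4 = 0.8694/1.227 = 0.7088 s.
Total: 2.999 + 8.883 + 4.762 + 0.7088 s.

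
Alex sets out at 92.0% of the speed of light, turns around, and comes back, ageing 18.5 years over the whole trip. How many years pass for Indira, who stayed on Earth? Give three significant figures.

β = 0.920; γ = 1/√(1 − 0.920²) = 1/√0.1536 = 2.552
Earth-frame duration is the dilated interval: Δt = γτ = 2.552 × 18.5 years.

Δt = 47.2 years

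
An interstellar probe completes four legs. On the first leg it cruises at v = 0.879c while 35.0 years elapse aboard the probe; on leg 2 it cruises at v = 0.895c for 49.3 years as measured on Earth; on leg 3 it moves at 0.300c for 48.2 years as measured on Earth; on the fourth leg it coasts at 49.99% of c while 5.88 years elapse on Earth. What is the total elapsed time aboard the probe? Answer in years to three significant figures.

Leg 1: 35.0 years is already measured aboard the probe.
Leg 2: γ = 1/√(1 − 0.895²) = 1/√0.1990 = 2.242; τ_2 = 49.3/2.242 = 21.99 years.
Leg 3: γ = 1/√(1 − 0.300²) = 1/√0.9100 = 1.048; τ_3 = 48.2/1.048 = 45.98 years.
Leg 4: β = 0.4999; γ = 1/√(1 − 0.4999²) = 1/√0.7501 = 1.155; τ_4 = 5.88/1.155 = 5.093 years.
Total: 35.00 + 21.99 + 45.98 + 5.093 years.

τ = 108 years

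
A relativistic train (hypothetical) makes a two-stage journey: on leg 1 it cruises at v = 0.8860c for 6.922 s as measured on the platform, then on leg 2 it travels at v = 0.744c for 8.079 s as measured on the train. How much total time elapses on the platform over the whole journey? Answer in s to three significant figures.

Δt = 19.0 s

Leg 1: 6.922 s is already measured on the platform.
Leg 2: γ = 1/√(1 − 0.744²) = 1/√0.4465 = 1.497; Δt_2 = 1.497 × 8.079 = 12.09 s.
Total: 6.922 + 12.09 s.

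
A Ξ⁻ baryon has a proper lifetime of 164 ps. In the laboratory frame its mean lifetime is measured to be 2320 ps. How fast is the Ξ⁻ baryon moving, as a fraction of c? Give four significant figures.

v = 0.9975c

γ = Δt/τ₀ = 2320/164 = 14.15
β = √(1 − 1/γ²) = √(1 − 0.004997) = √0.9950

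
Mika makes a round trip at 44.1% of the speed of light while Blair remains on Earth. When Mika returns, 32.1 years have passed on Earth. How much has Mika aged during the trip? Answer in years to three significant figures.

β = 0.441; γ = 1/√(1 − 0.441²) = 1/√0.8055 = 1.114
Mika's clock measures proper time along the trip: τ = Δt/γ = 32.1/1.114 years.

τ = 28.8 years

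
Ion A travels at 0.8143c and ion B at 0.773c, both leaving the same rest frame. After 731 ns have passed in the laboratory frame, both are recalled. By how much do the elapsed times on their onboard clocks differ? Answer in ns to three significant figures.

|τ_A − τ_B| = 39.4 ns

A: γ = 1/√(1 − 0.8143²) = 1/√0.3369 = 1.723; τ_A = 731/1.723 = 424.3 ns.
B: γ = 1/√(1 − 0.773²) = 1/√0.4025 = 1.576; τ_B = 731/1.576 = 463.8 ns.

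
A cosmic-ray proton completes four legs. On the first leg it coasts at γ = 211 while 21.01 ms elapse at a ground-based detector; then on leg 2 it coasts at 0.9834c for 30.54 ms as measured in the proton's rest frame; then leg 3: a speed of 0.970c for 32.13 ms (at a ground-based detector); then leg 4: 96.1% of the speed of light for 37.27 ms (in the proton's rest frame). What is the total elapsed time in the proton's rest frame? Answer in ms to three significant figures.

τ = 75.7 ms

Leg 1: γ = 211; τ_1 = 21.01/211.0 = 0.09957 ms.
Leg 2: 30.54 ms is already measured in the proton's rest frame.
Leg 3: γ = 1/√(1 − 0.970²) = 1/√0.05910 = 4.113; τ_3 = 32.13/4.113 = 7.811 ms.
Leg 4: 37.27 ms is already measured in the proton's rest frame.
Total: 0.09957 + 30.54 + 7.811 + 37.27 ms.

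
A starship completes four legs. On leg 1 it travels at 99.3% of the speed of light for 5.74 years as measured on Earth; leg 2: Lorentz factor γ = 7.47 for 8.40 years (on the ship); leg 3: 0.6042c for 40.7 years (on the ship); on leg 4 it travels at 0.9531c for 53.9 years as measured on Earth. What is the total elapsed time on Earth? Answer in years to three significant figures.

Leg 1: 5.74 years is already measured on Earth.
Leg 2: γ = 7.47; Δt_2 = 7.470 × 8.40 = 62.75 years.
Leg 3: γ = 1/√(1 − 0.6042²) = 1/√0.6349 = 1.255; Δt_3 = 1.255 × 40.7 = 51.08 years.
Leg 4: 53.9 years is already measured on Earth.
Total: 5.740 + 62.75 + 51.08 + 53.90 years.

Δt = 173 years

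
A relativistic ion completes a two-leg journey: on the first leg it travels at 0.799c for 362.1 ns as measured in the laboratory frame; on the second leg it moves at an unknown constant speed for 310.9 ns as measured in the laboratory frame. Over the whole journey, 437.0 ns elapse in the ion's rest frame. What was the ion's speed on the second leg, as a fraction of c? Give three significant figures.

β = 0.709

Leg 1: γ = 1/√(1 − 0.799²) = 1/√0.3616 = 1.663; τ_1 = 362.1/1.663 = 217.7 ns.
Leg 2: speed unknown; τ_2 = 310.9/γ_2.
Total proper time: 217.7 + τ_2 = 437.0, so τ_2 = 437.0 − 217.7 = 219.3 ns.
γ_2 = 310.9/219.3 = 1.418; β = √(1 − 1/γ²) = √0.5026.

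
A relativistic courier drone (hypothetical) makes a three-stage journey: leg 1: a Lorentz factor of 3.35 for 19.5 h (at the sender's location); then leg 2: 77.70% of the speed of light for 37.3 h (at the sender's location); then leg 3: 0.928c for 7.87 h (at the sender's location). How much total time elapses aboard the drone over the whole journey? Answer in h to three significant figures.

τ = 32.2 h

Leg 1: γ = 3.35; τ_1 = 19.5/3.350 = 5.821 h.
Leg 2: β = 0.7770; γ = 1/√(1 − 0.7770²) = 1/√0.3963 = 1.589; τ_2 = 37.3/1.589 = 23.48 h.
Leg 3: γ = 1/√(1 − 0.928²) = 1/√0.1388 = 2.684; τ_3 = 7.87/2.684 = 2.932 h.
Total: 5.821 + 23.48 + 2.932 h.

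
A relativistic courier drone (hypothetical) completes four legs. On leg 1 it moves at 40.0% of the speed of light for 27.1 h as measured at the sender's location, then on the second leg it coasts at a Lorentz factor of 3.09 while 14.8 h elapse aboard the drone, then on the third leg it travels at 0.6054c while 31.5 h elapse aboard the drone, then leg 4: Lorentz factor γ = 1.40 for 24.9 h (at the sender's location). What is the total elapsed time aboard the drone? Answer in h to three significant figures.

Leg 1: β = 0.400; γ = 1/√(1 − 0.400²) = 1/√0.8400 = 1.091; τ_1 = 27.1/1.091 = 24.84 h.
Leg 2: 14.8 h is already measured aboard the drone.
Leg 3: 31.5 h is already measured aboard the drone.
Leg 4: γ = 1.40; τ_4 = 24.9/1.400 = 17.79 h.
Total: 24.84 + 14.80 + 31.50 + 17.79 h.

τ = 88.9 h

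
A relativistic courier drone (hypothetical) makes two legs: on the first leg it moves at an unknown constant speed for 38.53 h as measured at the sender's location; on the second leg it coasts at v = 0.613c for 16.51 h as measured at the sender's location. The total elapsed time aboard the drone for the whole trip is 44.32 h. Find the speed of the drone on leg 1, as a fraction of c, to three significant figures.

Leg 1: speed unknown; τ_1 = 38.53/γ_1.
Leg 2: γ = 1/√(1 − 0.613²) = 1/√0.6242 = 1.266; τ_2 = 16.51/1.266 = 13.04 h.
Total proper time: τ_1 + 13.04 = 44.32, so τ_1 = 44.32 − 13.04 = 31.28 h.
γ_1 = 38.53/31.28 = 1.232; β = √(1 − 1/γ²) = √0.3411.

β = 0.584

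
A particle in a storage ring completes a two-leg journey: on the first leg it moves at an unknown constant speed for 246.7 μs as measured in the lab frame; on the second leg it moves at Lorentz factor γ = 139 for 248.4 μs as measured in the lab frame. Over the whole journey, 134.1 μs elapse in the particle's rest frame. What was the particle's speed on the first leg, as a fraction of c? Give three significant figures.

β = 0.844

Leg 1: speed unknown; τ_1 = 246.7/γ_1.
Leg 2: γ = 139; τ_2 = 248.4/139.0 = 1.787 μs.
Total proper time: τ_1 + 1.787 = 134.1, so τ_1 = 134.1 − 1.787 = 132.3 μs.
γ_1 = 246.7/132.3 = 1.865; β = √(1 − 1/γ²) = √0.7123.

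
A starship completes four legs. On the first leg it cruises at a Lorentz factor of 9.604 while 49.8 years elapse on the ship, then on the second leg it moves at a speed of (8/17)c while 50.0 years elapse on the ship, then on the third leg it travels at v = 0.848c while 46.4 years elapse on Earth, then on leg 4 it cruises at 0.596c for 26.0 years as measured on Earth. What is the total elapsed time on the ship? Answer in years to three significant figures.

τ = 145 years

Leg 1: 49.8 years is already measured on the ship.
Leg 2: 50.0 years is already measured on the ship.
Leg 3: γ = 1/√(1 − 0.848²) = 1/√0.2809 = 1.887; τ_3 = 46.4/1.887 = 24.59 years.
Leg 4: γ = 1/√(1 − 0.596²) = 1/√0.6448 = 1.245; τ_4 = 26.0/1.245 = 20.88 years.
Total: 49.80 + 50.00 + 24.59 + 20.88 years.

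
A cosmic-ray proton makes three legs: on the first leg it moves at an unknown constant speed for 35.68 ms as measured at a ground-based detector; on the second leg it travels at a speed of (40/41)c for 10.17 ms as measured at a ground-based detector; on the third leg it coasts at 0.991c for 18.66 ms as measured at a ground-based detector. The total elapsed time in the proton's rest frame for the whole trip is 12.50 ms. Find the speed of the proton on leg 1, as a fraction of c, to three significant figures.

β = 0.976

Leg 1: speed unknown; τ_1 = 35.68/γ_1.
Leg 2: γ = 1/√(1 − (40/41)²) = 41/9 ≈ 4.556; τ_2 = 10.17/4.556 = 2.232 ms.
Leg 3: γ = 1/√(1 − 0.991²) = 1/√0.01792 = 7.470; τ_3 = 18.66/7.470 = 2.498 ms.
Total proper time: τ_1 + 2.232 + 2.498 = 12.50, so τ_1 = 12.50 − 4.730 = 7.770 ms.
γ_1 = 35.68/7.770 = 4.592; β = √(1 − 1/γ²) = √0.9526.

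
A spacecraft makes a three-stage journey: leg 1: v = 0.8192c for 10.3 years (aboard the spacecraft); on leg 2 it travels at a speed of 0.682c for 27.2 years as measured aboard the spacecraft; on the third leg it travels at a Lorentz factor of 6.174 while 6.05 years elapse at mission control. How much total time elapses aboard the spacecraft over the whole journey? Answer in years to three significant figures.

τ = 38.5 years

Leg 1: 10.3 years is already measured aboard the spacecraft.
Leg 2: 27.2 years is already measured aboard the spacecraft.
Leg 3: γ = 6.174; τ_3 = 6.05/6.174 = 0.9799 years.
Total: 10.30 + 27.20 + 0.9799 years.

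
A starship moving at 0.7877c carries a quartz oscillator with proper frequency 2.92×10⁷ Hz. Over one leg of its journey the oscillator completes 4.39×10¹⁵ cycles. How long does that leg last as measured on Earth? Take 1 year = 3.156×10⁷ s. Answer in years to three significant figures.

Δt = 7.73 years

γ = 1/√(1 − 0.7877²) = 1/√0.3795 = 1.623
Proper time for N cycles: τ = N/f = 4.39×10¹⁵/(2.92×10⁷) = 1.503×10⁸ s = 4.764 years.
Lab-frame duration Δt = γτ = 1.623 × 4.764 = 7.733 years.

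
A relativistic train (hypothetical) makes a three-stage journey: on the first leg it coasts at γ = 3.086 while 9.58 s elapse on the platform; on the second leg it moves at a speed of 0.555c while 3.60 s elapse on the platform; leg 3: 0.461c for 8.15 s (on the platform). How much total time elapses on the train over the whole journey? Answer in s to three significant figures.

Leg 1: γ = 3.086; τ_1 = 9.58/3.086 = 3.104 s.
Leg 2: γ = 1/√(1 − 0.555²) = 1/√0.6920 = 1.202; τ_2 = 3.60/1.202 = 2.995 s.
Leg 3: γ = 1/√(1 − 0.461²) = 1/√0.7875 = 1.127; τ_3 = 8.15/1.127 = 7.232 s.
Total: 3.104 + 2.995 + 7.232 s.

τ = 13.3 s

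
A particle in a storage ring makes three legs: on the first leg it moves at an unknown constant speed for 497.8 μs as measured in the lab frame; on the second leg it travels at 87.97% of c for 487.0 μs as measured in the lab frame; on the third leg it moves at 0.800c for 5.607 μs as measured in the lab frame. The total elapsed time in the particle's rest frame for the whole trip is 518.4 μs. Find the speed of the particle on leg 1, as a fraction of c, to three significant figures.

β = 0.822

Leg 1: speed unknown; τ_1 = 497.8/γ_1.
Leg 2: β = 0.8797; γ = 1/√(1 − 0.8797²) = 1/√0.2261 = 2.103; τ_2 = 487.0/2.103 = 231.6 μs.
Leg 3: γ = 1/√(1 − 0.800²) = 5/3 ≈ 1.667; τ_3 = 5.607/1.667 = 3.364 μs.
Total proper time: τ_1 + 231.6 + 3.364 = 518.4, so τ_1 = 518.4 − 234.9 = 283.5 μs.
γ_1 = 497.8/283.5 = 1.756; β = √(1 − 1/γ²) = √0.6758.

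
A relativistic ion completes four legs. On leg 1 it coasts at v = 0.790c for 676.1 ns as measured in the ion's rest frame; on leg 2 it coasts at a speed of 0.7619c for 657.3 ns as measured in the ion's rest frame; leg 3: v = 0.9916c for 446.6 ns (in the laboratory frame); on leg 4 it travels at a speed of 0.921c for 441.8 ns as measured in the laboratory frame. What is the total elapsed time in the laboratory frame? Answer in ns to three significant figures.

Δt = 3010 ns

Leg 1: γ = 1/√(1 − 0.790²) = 1/√0.3759 = 1.631; Δt_1 = 1.631 × 676.1 = 1103 ns.
Leg 2: γ = 1/√(1 − 0.7619²) = 1/√0.4195 = 1.544; Δt_2 = 1.544 × 657.3 = 1015 ns.
Leg 3: 446.6 ns is already measured in the laboratory frame.
Leg 4: 441.8 ns is already measured in the laboratory frame.
Total: 1103 + 1015 + 446.6 + 441.8 ns.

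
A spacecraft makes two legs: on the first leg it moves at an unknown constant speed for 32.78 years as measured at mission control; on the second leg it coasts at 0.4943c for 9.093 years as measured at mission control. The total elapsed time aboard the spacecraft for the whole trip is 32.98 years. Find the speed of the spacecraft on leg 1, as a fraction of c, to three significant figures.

Leg 1: speed unknown; τ_1 = 32.78/γ_1.
Leg 2: γ = 1/√(1 − 0.4943²) = 1/√0.7557 = 1.150; τ_2 = 9.093/1.150 = 7.904 years.
Total proper time: τ_1 + 7.904 = 32.98, so τ_1 = 32.98 − 7.904 = 25.08 years.
γ_1 = 32.78/25.08 = 1.307; β = √(1 − 1/γ²) = √0.4148.

β = 0.644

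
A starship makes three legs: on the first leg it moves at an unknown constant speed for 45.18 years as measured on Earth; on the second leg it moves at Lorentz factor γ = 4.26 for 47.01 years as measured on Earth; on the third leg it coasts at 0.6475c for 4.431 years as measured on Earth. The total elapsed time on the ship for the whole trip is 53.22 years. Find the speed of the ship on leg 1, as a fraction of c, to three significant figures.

Leg 1: speed unknown; τ_1 = 45.18/γ_1.
Leg 2: γ = 4.26; τ_2 = 47.01/4.260 = 11.04 years.
Leg 3: γ = 1/√(1 − 0.6475²) = 1/√0.5807 = 1.312; τ_3 = 4.431/1.312 = 3.377 years.
Total proper time: τ_1 + 11.04 + 3.377 = 53.22, so τ_1 = 53.22 − 14.41 = 38.81 years.
γ_1 = 45.18/38.81 = 1.164; β = √(1 − 1/γ²) = √0.2622.

β = 0.512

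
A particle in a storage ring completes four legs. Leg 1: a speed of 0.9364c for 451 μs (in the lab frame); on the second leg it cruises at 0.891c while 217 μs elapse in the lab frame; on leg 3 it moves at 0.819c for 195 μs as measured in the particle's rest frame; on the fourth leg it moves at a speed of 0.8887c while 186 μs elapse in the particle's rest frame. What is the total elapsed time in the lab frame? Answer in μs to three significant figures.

Leg 1: 451 μs is already measured in the lab frame.
Leg 2: 217 μs is already measured in the lab frame.
Leg 3: γ = 1/√(1 − 0.819²) = 1/√0.3292 = 1.743; Δt_3 = 1.743 × 195 = 339.8 μs.
Leg 4: γ = 1/√(1 − 0.8887²) = 1/√0.2102 = 2.181; Δt_4 = 2.181 × 186 = 405.7 μs.
Total: 451.0 + 217.0 + 339.8 + 405.7 μs.

Δt = 1410 μs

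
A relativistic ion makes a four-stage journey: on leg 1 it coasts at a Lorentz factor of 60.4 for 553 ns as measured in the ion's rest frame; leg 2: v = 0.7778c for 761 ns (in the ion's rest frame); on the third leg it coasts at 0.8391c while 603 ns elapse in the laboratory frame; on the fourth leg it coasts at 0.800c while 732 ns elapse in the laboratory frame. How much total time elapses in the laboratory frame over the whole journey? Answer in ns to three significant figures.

Δt = 3.59×10⁴ ns

Leg 1: γ = 60.4; Δt_1 = 60.40 × 553 = 3.340×10⁴ ns.
Leg 2: γ = 1/√(1 − 0.7778²) = 1/√0.3950 = 1.591; Δt_2 = 1.591 × 761 = 1211 ns.
Leg 3: 603 ns is already measured in the laboratory frame.
Leg 4: 732 ns is already measured in the laboratory frame.
Total: 3.340×10⁴ + 1211 + 603.0 + 732.0 ns.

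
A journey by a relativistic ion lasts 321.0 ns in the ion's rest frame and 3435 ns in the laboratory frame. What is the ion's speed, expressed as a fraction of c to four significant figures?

β = 0.9956

The proper time is measured in the ion's rest frame (both events occur at the ion's location); Δt is measured in the laboratory frame. γ = Δt/τ = 3435/321.0 = 10.70.
β = √(1 − 1/γ²) = √(1 − 0.008733) = √0.9913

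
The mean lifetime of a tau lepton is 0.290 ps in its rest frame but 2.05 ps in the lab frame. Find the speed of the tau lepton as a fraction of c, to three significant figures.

β = 0.990

γ = Δt/τ₀ = 2.05/0.290 = 7.069
β = √(1 − 1/γ²) = √(1 − 0.02001) = √0.9800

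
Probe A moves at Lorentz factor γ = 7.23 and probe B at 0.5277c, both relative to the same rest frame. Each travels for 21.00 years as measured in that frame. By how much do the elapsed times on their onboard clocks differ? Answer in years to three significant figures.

|τ_A − τ_B| = 14.9 years

A: γ = 7.23; τ_A = 21.00/7.230 = 2.905 years.
B: γ = 1/√(1 − 0.5277²) = 1/√0.7215 = 1.177; τ_B = 21.00/1.177 = 17.84 years.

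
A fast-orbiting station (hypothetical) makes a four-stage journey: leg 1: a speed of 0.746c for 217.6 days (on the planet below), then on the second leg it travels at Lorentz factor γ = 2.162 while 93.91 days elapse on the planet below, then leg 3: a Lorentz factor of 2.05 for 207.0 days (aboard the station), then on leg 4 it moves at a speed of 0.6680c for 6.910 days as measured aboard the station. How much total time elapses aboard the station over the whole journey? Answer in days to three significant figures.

Leg 1: γ = 1/√(1 − 0.746²) = 1/√0.4435 = 1.502; τ_1 = 217.6/1.502 = 144.9 days.
Leg 2: γ = 2.162; τ_2 = 93.91/2.162 = 43.44 days.
Leg 3: 207.0 days is already measured aboard the station.
Leg 4: 6.910 days is already measured aboard the station.
Total: 144.9 + 43.44 + 207.0 + 6.910 days.

τ = 402 days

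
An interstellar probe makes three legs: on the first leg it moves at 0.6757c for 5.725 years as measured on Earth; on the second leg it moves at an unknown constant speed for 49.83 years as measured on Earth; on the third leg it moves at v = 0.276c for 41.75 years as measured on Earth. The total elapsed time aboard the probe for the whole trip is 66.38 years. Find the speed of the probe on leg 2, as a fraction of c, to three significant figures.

β = 0.897

Leg 1: γ = 1/√(1 − 0.6757²) = 1/√0.5434 = 1.357; τ_1 = 5.725/1.357 = 4.220 years.
Leg 2: speed unknown; τ_2 = 49.83/γ_2.
Leg 3: γ = 1/√(1 − 0.276²) = 1/√0.9238 = 1.040; τ_3 = 41.75/1.040 = 40.13 years.
Total proper time: 4.220 + τ_2 + 40.13 = 66.38, so τ_2 = 66.38 − 44.35 = 22.03 years.
γ_2 = 49.83/22.03 = 2.262; β = √(1 − 1/γ²) = √0.8045.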